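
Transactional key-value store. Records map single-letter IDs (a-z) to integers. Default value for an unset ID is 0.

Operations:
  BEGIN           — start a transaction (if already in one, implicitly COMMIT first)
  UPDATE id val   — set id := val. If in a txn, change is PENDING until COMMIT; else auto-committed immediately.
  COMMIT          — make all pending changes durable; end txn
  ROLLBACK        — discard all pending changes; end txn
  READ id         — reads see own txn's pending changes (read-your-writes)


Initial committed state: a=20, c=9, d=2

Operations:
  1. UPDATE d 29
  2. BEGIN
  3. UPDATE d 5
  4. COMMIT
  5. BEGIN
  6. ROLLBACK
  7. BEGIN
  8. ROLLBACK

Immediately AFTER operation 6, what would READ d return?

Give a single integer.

Answer: 5

Derivation:
Initial committed: {a=20, c=9, d=2}
Op 1: UPDATE d=29 (auto-commit; committed d=29)
Op 2: BEGIN: in_txn=True, pending={}
Op 3: UPDATE d=5 (pending; pending now {d=5})
Op 4: COMMIT: merged ['d'] into committed; committed now {a=20, c=9, d=5}
Op 5: BEGIN: in_txn=True, pending={}
Op 6: ROLLBACK: discarded pending []; in_txn=False
After op 6: visible(d) = 5 (pending={}, committed={a=20, c=9, d=5})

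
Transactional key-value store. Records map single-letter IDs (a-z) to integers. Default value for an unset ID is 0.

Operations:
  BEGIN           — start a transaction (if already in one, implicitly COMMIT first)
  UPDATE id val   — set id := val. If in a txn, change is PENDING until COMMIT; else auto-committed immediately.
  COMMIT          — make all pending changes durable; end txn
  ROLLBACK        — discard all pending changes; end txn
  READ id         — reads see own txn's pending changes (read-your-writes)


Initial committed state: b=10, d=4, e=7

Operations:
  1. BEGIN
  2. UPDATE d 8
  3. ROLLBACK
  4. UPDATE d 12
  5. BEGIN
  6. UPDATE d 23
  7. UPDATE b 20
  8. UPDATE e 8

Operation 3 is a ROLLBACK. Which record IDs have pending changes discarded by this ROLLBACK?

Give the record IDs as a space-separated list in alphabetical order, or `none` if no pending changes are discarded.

Answer: d

Derivation:
Initial committed: {b=10, d=4, e=7}
Op 1: BEGIN: in_txn=True, pending={}
Op 2: UPDATE d=8 (pending; pending now {d=8})
Op 3: ROLLBACK: discarded pending ['d']; in_txn=False
Op 4: UPDATE d=12 (auto-commit; committed d=12)
Op 5: BEGIN: in_txn=True, pending={}
Op 6: UPDATE d=23 (pending; pending now {d=23})
Op 7: UPDATE b=20 (pending; pending now {b=20, d=23})
Op 8: UPDATE e=8 (pending; pending now {b=20, d=23, e=8})
ROLLBACK at op 3 discards: ['d']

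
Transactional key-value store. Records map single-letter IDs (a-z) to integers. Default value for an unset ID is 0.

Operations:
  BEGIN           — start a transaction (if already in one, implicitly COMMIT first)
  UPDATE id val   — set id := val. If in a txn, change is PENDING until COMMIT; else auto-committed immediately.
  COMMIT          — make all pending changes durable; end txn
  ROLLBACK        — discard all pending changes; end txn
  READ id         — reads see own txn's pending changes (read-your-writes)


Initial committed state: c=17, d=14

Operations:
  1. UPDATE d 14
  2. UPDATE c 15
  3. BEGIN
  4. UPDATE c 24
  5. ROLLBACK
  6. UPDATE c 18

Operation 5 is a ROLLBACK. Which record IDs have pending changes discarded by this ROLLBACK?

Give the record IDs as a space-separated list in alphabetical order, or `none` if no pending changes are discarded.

Initial committed: {c=17, d=14}
Op 1: UPDATE d=14 (auto-commit; committed d=14)
Op 2: UPDATE c=15 (auto-commit; committed c=15)
Op 3: BEGIN: in_txn=True, pending={}
Op 4: UPDATE c=24 (pending; pending now {c=24})
Op 5: ROLLBACK: discarded pending ['c']; in_txn=False
Op 6: UPDATE c=18 (auto-commit; committed c=18)
ROLLBACK at op 5 discards: ['c']

Answer: c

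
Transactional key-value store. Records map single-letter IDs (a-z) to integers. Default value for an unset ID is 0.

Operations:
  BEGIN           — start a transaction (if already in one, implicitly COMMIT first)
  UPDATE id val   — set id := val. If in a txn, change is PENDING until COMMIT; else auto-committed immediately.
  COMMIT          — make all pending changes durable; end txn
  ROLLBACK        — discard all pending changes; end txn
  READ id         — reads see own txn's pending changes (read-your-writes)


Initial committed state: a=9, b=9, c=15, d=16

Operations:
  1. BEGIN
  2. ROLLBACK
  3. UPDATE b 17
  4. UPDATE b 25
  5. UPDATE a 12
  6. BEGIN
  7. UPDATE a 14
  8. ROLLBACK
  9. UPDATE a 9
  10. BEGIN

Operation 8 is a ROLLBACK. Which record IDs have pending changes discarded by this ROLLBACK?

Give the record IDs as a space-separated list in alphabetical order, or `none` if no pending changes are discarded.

Answer: a

Derivation:
Initial committed: {a=9, b=9, c=15, d=16}
Op 1: BEGIN: in_txn=True, pending={}
Op 2: ROLLBACK: discarded pending []; in_txn=False
Op 3: UPDATE b=17 (auto-commit; committed b=17)
Op 4: UPDATE b=25 (auto-commit; committed b=25)
Op 5: UPDATE a=12 (auto-commit; committed a=12)
Op 6: BEGIN: in_txn=True, pending={}
Op 7: UPDATE a=14 (pending; pending now {a=14})
Op 8: ROLLBACK: discarded pending ['a']; in_txn=False
Op 9: UPDATE a=9 (auto-commit; committed a=9)
Op 10: BEGIN: in_txn=True, pending={}
ROLLBACK at op 8 discards: ['a']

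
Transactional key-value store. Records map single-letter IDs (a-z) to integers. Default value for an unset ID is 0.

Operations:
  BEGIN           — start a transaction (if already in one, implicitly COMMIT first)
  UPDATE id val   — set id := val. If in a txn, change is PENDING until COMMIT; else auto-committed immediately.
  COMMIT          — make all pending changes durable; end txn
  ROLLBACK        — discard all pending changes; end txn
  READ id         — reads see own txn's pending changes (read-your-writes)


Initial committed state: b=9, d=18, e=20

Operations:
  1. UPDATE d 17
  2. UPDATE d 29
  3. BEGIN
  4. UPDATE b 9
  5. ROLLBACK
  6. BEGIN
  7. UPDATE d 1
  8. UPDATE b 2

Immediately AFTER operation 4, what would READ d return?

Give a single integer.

Initial committed: {b=9, d=18, e=20}
Op 1: UPDATE d=17 (auto-commit; committed d=17)
Op 2: UPDATE d=29 (auto-commit; committed d=29)
Op 3: BEGIN: in_txn=True, pending={}
Op 4: UPDATE b=9 (pending; pending now {b=9})
After op 4: visible(d) = 29 (pending={b=9}, committed={b=9, d=29, e=20})

Answer: 29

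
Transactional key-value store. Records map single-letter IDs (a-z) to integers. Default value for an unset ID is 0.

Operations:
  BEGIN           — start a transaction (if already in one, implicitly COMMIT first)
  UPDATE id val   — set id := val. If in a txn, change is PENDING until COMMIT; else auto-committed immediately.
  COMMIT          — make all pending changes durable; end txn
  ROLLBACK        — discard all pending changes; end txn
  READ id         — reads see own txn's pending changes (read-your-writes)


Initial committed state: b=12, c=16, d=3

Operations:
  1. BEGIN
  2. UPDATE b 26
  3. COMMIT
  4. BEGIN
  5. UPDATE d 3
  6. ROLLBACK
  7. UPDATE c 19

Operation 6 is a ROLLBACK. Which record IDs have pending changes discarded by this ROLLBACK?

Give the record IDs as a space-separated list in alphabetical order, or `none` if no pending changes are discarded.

Initial committed: {b=12, c=16, d=3}
Op 1: BEGIN: in_txn=True, pending={}
Op 2: UPDATE b=26 (pending; pending now {b=26})
Op 3: COMMIT: merged ['b'] into committed; committed now {b=26, c=16, d=3}
Op 4: BEGIN: in_txn=True, pending={}
Op 5: UPDATE d=3 (pending; pending now {d=3})
Op 6: ROLLBACK: discarded pending ['d']; in_txn=False
Op 7: UPDATE c=19 (auto-commit; committed c=19)
ROLLBACK at op 6 discards: ['d']

Answer: d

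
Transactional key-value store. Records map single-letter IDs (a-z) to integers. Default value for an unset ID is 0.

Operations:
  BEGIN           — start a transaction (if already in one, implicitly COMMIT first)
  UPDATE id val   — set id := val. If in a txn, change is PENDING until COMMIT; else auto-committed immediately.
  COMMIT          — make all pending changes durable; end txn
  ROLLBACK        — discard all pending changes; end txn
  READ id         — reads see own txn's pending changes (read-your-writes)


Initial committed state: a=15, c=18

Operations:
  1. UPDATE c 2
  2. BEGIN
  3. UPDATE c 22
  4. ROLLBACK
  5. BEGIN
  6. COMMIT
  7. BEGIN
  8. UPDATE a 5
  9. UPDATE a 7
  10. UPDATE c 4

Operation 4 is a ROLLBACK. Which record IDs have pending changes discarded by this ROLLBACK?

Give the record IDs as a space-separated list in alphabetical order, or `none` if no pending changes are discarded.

Initial committed: {a=15, c=18}
Op 1: UPDATE c=2 (auto-commit; committed c=2)
Op 2: BEGIN: in_txn=True, pending={}
Op 3: UPDATE c=22 (pending; pending now {c=22})
Op 4: ROLLBACK: discarded pending ['c']; in_txn=False
Op 5: BEGIN: in_txn=True, pending={}
Op 6: COMMIT: merged [] into committed; committed now {a=15, c=2}
Op 7: BEGIN: in_txn=True, pending={}
Op 8: UPDATE a=5 (pending; pending now {a=5})
Op 9: UPDATE a=7 (pending; pending now {a=7})
Op 10: UPDATE c=4 (pending; pending now {a=7, c=4})
ROLLBACK at op 4 discards: ['c']

Answer: c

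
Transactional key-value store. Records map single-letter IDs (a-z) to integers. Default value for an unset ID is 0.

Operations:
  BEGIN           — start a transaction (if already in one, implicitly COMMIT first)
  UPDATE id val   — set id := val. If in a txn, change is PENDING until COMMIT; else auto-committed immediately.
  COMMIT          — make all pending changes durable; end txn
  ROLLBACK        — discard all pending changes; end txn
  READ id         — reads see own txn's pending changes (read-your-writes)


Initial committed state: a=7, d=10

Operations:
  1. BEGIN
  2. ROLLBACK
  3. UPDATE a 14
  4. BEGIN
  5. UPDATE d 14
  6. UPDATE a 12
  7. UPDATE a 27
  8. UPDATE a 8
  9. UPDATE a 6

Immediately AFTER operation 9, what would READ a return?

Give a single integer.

Answer: 6

Derivation:
Initial committed: {a=7, d=10}
Op 1: BEGIN: in_txn=True, pending={}
Op 2: ROLLBACK: discarded pending []; in_txn=False
Op 3: UPDATE a=14 (auto-commit; committed a=14)
Op 4: BEGIN: in_txn=True, pending={}
Op 5: UPDATE d=14 (pending; pending now {d=14})
Op 6: UPDATE a=12 (pending; pending now {a=12, d=14})
Op 7: UPDATE a=27 (pending; pending now {a=27, d=14})
Op 8: UPDATE a=8 (pending; pending now {a=8, d=14})
Op 9: UPDATE a=6 (pending; pending now {a=6, d=14})
After op 9: visible(a) = 6 (pending={a=6, d=14}, committed={a=14, d=10})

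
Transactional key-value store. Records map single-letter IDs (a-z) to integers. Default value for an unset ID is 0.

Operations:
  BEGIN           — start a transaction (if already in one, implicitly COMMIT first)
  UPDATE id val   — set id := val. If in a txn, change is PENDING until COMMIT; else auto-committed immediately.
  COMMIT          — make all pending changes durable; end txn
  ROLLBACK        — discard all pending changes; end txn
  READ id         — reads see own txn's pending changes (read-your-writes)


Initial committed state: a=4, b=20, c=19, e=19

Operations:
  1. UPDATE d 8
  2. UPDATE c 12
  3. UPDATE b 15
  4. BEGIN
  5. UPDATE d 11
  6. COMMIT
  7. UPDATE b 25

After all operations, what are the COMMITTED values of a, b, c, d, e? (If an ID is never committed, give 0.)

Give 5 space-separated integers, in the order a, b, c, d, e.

Answer: 4 25 12 11 19

Derivation:
Initial committed: {a=4, b=20, c=19, e=19}
Op 1: UPDATE d=8 (auto-commit; committed d=8)
Op 2: UPDATE c=12 (auto-commit; committed c=12)
Op 3: UPDATE b=15 (auto-commit; committed b=15)
Op 4: BEGIN: in_txn=True, pending={}
Op 5: UPDATE d=11 (pending; pending now {d=11})
Op 6: COMMIT: merged ['d'] into committed; committed now {a=4, b=15, c=12, d=11, e=19}
Op 7: UPDATE b=25 (auto-commit; committed b=25)
Final committed: {a=4, b=25, c=12, d=11, e=19}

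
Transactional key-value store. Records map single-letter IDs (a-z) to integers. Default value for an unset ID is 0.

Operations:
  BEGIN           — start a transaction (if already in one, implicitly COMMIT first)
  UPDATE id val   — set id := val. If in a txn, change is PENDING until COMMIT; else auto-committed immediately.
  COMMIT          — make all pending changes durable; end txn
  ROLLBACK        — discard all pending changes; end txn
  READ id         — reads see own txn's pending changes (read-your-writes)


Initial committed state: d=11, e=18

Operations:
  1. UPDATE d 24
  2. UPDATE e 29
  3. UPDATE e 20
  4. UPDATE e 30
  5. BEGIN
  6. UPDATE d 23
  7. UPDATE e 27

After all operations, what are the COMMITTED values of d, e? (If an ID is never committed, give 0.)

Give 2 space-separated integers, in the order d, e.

Answer: 24 30

Derivation:
Initial committed: {d=11, e=18}
Op 1: UPDATE d=24 (auto-commit; committed d=24)
Op 2: UPDATE e=29 (auto-commit; committed e=29)
Op 3: UPDATE e=20 (auto-commit; committed e=20)
Op 4: UPDATE e=30 (auto-commit; committed e=30)
Op 5: BEGIN: in_txn=True, pending={}
Op 6: UPDATE d=23 (pending; pending now {d=23})
Op 7: UPDATE e=27 (pending; pending now {d=23, e=27})
Final committed: {d=24, e=30}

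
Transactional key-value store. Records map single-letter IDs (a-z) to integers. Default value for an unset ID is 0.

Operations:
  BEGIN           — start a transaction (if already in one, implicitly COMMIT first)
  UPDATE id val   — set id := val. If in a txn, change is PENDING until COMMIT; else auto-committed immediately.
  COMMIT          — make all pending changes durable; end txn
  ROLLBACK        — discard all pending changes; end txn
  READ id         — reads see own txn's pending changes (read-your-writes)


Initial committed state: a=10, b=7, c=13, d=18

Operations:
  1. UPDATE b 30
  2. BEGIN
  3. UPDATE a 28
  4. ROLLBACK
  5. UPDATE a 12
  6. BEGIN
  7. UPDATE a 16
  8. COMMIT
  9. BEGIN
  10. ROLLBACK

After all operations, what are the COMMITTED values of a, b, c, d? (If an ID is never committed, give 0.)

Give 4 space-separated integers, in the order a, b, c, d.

Answer: 16 30 13 18

Derivation:
Initial committed: {a=10, b=7, c=13, d=18}
Op 1: UPDATE b=30 (auto-commit; committed b=30)
Op 2: BEGIN: in_txn=True, pending={}
Op 3: UPDATE a=28 (pending; pending now {a=28})
Op 4: ROLLBACK: discarded pending ['a']; in_txn=False
Op 5: UPDATE a=12 (auto-commit; committed a=12)
Op 6: BEGIN: in_txn=True, pending={}
Op 7: UPDATE a=16 (pending; pending now {a=16})
Op 8: COMMIT: merged ['a'] into committed; committed now {a=16, b=30, c=13, d=18}
Op 9: BEGIN: in_txn=True, pending={}
Op 10: ROLLBACK: discarded pending []; in_txn=False
Final committed: {a=16, b=30, c=13, d=18}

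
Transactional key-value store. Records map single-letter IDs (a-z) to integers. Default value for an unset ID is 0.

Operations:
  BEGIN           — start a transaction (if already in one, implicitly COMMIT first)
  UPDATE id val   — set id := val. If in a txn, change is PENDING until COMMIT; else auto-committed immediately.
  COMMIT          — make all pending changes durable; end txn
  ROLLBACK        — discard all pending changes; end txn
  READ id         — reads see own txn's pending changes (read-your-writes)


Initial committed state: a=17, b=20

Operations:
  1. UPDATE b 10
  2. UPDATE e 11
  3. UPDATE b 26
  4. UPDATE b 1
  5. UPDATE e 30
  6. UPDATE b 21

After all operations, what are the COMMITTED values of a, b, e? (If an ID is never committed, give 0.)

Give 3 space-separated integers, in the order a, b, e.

Answer: 17 21 30

Derivation:
Initial committed: {a=17, b=20}
Op 1: UPDATE b=10 (auto-commit; committed b=10)
Op 2: UPDATE e=11 (auto-commit; committed e=11)
Op 3: UPDATE b=26 (auto-commit; committed b=26)
Op 4: UPDATE b=1 (auto-commit; committed b=1)
Op 5: UPDATE e=30 (auto-commit; committed e=30)
Op 6: UPDATE b=21 (auto-commit; committed b=21)
Final committed: {a=17, b=21, e=30}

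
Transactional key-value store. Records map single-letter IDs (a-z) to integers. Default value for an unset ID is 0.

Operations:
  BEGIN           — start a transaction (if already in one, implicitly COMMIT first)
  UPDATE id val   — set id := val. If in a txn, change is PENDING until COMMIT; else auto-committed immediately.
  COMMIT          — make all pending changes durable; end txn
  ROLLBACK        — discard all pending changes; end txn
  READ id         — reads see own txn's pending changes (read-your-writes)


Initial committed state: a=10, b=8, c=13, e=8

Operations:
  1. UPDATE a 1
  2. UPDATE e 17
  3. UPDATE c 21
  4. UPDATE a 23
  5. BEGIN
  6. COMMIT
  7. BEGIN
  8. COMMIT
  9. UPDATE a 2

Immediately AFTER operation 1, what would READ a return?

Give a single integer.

Initial committed: {a=10, b=8, c=13, e=8}
Op 1: UPDATE a=1 (auto-commit; committed a=1)
After op 1: visible(a) = 1 (pending={}, committed={a=1, b=8, c=13, e=8})

Answer: 1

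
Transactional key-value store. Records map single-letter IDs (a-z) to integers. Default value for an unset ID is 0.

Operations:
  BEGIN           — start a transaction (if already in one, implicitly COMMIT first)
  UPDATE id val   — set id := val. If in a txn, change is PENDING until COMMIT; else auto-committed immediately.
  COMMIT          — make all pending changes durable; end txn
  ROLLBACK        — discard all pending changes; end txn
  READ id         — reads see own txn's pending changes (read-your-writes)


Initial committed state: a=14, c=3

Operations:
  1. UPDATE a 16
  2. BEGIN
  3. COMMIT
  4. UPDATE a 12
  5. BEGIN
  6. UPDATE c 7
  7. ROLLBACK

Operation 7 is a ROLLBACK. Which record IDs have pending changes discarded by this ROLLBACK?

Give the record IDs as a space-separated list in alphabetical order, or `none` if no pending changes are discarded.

Answer: c

Derivation:
Initial committed: {a=14, c=3}
Op 1: UPDATE a=16 (auto-commit; committed a=16)
Op 2: BEGIN: in_txn=True, pending={}
Op 3: COMMIT: merged [] into committed; committed now {a=16, c=3}
Op 4: UPDATE a=12 (auto-commit; committed a=12)
Op 5: BEGIN: in_txn=True, pending={}
Op 6: UPDATE c=7 (pending; pending now {c=7})
Op 7: ROLLBACK: discarded pending ['c']; in_txn=False
ROLLBACK at op 7 discards: ['c']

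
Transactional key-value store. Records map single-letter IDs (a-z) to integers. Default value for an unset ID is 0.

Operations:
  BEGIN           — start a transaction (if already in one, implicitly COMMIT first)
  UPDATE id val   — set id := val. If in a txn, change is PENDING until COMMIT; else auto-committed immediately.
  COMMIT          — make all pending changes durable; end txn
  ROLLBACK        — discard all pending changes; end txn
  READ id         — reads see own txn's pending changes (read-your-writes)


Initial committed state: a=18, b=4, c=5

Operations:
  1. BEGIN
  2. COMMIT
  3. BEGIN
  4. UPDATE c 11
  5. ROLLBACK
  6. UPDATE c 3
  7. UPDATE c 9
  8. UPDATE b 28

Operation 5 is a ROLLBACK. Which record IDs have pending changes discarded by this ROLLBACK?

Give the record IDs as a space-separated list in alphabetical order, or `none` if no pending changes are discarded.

Initial committed: {a=18, b=4, c=5}
Op 1: BEGIN: in_txn=True, pending={}
Op 2: COMMIT: merged [] into committed; committed now {a=18, b=4, c=5}
Op 3: BEGIN: in_txn=True, pending={}
Op 4: UPDATE c=11 (pending; pending now {c=11})
Op 5: ROLLBACK: discarded pending ['c']; in_txn=False
Op 6: UPDATE c=3 (auto-commit; committed c=3)
Op 7: UPDATE c=9 (auto-commit; committed c=9)
Op 8: UPDATE b=28 (auto-commit; committed b=28)
ROLLBACK at op 5 discards: ['c']

Answer: c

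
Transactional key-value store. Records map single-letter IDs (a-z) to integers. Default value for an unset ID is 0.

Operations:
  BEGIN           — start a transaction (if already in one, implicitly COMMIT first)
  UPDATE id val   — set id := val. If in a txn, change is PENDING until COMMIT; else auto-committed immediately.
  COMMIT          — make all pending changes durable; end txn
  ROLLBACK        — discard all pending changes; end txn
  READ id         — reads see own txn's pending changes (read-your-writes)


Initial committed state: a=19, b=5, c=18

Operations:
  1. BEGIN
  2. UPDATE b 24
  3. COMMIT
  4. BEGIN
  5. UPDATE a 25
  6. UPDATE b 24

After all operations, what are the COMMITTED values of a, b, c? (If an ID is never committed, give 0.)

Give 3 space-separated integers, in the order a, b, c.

Initial committed: {a=19, b=5, c=18}
Op 1: BEGIN: in_txn=True, pending={}
Op 2: UPDATE b=24 (pending; pending now {b=24})
Op 3: COMMIT: merged ['b'] into committed; committed now {a=19, b=24, c=18}
Op 4: BEGIN: in_txn=True, pending={}
Op 5: UPDATE a=25 (pending; pending now {a=25})
Op 6: UPDATE b=24 (pending; pending now {a=25, b=24})
Final committed: {a=19, b=24, c=18}

Answer: 19 24 18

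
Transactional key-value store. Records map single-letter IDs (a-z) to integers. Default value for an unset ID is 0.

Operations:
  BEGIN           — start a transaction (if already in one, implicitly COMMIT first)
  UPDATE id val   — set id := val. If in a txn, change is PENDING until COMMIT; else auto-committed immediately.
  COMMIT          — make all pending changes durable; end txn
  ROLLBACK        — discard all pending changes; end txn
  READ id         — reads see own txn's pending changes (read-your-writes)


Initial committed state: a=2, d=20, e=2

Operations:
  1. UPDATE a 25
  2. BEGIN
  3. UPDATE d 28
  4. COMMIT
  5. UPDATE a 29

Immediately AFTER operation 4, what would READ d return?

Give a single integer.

Initial committed: {a=2, d=20, e=2}
Op 1: UPDATE a=25 (auto-commit; committed a=25)
Op 2: BEGIN: in_txn=True, pending={}
Op 3: UPDATE d=28 (pending; pending now {d=28})
Op 4: COMMIT: merged ['d'] into committed; committed now {a=25, d=28, e=2}
After op 4: visible(d) = 28 (pending={}, committed={a=25, d=28, e=2})

Answer: 28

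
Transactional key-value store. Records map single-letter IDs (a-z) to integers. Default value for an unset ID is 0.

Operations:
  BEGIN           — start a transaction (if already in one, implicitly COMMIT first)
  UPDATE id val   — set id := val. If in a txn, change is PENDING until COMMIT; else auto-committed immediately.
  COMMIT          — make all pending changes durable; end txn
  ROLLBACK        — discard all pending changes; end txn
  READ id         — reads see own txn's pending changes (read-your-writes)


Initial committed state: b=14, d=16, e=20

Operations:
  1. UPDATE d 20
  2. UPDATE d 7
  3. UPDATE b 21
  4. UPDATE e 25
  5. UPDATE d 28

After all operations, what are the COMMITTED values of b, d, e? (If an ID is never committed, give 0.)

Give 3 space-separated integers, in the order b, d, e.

Initial committed: {b=14, d=16, e=20}
Op 1: UPDATE d=20 (auto-commit; committed d=20)
Op 2: UPDATE d=7 (auto-commit; committed d=7)
Op 3: UPDATE b=21 (auto-commit; committed b=21)
Op 4: UPDATE e=25 (auto-commit; committed e=25)
Op 5: UPDATE d=28 (auto-commit; committed d=28)
Final committed: {b=21, d=28, e=25}

Answer: 21 28 25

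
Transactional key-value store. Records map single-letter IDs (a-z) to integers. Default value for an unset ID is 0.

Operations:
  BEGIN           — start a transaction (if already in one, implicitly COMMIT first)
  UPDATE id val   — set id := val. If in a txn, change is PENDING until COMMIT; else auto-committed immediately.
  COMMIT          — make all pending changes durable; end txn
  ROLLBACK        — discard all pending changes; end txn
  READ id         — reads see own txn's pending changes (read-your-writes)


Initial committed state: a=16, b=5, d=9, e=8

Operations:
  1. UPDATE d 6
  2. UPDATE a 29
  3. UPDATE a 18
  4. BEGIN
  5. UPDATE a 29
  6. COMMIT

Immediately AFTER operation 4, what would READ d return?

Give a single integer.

Initial committed: {a=16, b=5, d=9, e=8}
Op 1: UPDATE d=6 (auto-commit; committed d=6)
Op 2: UPDATE a=29 (auto-commit; committed a=29)
Op 3: UPDATE a=18 (auto-commit; committed a=18)
Op 4: BEGIN: in_txn=True, pending={}
After op 4: visible(d) = 6 (pending={}, committed={a=18, b=5, d=6, e=8})

Answer: 6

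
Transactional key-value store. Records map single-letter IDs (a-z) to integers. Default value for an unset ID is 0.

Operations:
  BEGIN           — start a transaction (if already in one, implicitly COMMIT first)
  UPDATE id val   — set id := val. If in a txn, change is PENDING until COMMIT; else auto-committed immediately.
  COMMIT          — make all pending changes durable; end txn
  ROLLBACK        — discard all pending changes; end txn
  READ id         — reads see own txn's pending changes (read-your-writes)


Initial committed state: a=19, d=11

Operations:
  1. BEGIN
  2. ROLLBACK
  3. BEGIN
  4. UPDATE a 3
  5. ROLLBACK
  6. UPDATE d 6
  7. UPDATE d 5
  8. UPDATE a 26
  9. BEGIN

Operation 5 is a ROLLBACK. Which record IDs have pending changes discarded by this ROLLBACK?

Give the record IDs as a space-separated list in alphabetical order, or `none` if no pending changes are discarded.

Initial committed: {a=19, d=11}
Op 1: BEGIN: in_txn=True, pending={}
Op 2: ROLLBACK: discarded pending []; in_txn=False
Op 3: BEGIN: in_txn=True, pending={}
Op 4: UPDATE a=3 (pending; pending now {a=3})
Op 5: ROLLBACK: discarded pending ['a']; in_txn=False
Op 6: UPDATE d=6 (auto-commit; committed d=6)
Op 7: UPDATE d=5 (auto-commit; committed d=5)
Op 8: UPDATE a=26 (auto-commit; committed a=26)
Op 9: BEGIN: in_txn=True, pending={}
ROLLBACK at op 5 discards: ['a']

Answer: a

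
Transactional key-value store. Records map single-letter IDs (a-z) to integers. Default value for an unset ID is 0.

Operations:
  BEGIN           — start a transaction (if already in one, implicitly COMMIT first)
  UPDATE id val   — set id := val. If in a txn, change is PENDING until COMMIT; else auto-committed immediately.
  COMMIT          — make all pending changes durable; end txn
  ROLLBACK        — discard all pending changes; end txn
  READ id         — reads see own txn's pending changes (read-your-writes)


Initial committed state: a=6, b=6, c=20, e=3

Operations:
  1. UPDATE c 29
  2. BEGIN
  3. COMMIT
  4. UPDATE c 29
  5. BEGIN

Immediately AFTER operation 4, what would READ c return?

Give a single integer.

Initial committed: {a=6, b=6, c=20, e=3}
Op 1: UPDATE c=29 (auto-commit; committed c=29)
Op 2: BEGIN: in_txn=True, pending={}
Op 3: COMMIT: merged [] into committed; committed now {a=6, b=6, c=29, e=3}
Op 4: UPDATE c=29 (auto-commit; committed c=29)
After op 4: visible(c) = 29 (pending={}, committed={a=6, b=6, c=29, e=3})

Answer: 29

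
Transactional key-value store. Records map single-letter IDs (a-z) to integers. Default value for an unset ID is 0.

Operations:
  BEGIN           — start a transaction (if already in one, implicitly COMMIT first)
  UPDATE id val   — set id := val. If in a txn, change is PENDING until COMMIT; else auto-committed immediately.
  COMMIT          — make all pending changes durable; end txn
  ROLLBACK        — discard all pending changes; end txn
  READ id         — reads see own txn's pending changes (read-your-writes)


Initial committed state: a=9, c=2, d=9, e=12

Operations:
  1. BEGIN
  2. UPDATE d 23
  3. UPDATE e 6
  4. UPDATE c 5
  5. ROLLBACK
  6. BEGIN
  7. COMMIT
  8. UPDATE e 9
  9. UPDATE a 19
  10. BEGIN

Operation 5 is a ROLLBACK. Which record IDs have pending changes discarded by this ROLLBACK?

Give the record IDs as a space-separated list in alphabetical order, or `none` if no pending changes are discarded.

Answer: c d e

Derivation:
Initial committed: {a=9, c=2, d=9, e=12}
Op 1: BEGIN: in_txn=True, pending={}
Op 2: UPDATE d=23 (pending; pending now {d=23})
Op 3: UPDATE e=6 (pending; pending now {d=23, e=6})
Op 4: UPDATE c=5 (pending; pending now {c=5, d=23, e=6})
Op 5: ROLLBACK: discarded pending ['c', 'd', 'e']; in_txn=False
Op 6: BEGIN: in_txn=True, pending={}
Op 7: COMMIT: merged [] into committed; committed now {a=9, c=2, d=9, e=12}
Op 8: UPDATE e=9 (auto-commit; committed e=9)
Op 9: UPDATE a=19 (auto-commit; committed a=19)
Op 10: BEGIN: in_txn=True, pending={}
ROLLBACK at op 5 discards: ['c', 'd', 'e']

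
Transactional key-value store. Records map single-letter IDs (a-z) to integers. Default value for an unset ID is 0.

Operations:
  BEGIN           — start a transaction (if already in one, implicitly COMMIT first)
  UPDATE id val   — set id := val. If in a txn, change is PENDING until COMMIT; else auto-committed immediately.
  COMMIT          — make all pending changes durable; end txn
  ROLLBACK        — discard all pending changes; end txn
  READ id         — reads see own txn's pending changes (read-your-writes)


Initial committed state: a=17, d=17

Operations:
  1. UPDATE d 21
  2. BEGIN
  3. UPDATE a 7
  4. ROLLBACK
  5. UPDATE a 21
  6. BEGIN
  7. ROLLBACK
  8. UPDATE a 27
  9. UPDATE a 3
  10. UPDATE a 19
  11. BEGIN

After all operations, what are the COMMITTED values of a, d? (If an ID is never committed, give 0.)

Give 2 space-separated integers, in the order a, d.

Initial committed: {a=17, d=17}
Op 1: UPDATE d=21 (auto-commit; committed d=21)
Op 2: BEGIN: in_txn=True, pending={}
Op 3: UPDATE a=7 (pending; pending now {a=7})
Op 4: ROLLBACK: discarded pending ['a']; in_txn=False
Op 5: UPDATE a=21 (auto-commit; committed a=21)
Op 6: BEGIN: in_txn=True, pending={}
Op 7: ROLLBACK: discarded pending []; in_txn=False
Op 8: UPDATE a=27 (auto-commit; committed a=27)
Op 9: UPDATE a=3 (auto-commit; committed a=3)
Op 10: UPDATE a=19 (auto-commit; committed a=19)
Op 11: BEGIN: in_txn=True, pending={}
Final committed: {a=19, d=21}

Answer: 19 21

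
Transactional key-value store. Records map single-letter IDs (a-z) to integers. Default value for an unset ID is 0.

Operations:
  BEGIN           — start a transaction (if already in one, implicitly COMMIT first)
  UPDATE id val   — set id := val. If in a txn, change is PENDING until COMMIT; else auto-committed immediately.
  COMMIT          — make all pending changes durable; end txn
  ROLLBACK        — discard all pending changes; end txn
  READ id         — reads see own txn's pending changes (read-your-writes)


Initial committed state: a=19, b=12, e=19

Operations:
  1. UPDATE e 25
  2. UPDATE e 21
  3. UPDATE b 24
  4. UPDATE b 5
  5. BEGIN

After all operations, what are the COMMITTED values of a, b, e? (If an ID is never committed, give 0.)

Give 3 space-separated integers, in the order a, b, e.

Answer: 19 5 21

Derivation:
Initial committed: {a=19, b=12, e=19}
Op 1: UPDATE e=25 (auto-commit; committed e=25)
Op 2: UPDATE e=21 (auto-commit; committed e=21)
Op 3: UPDATE b=24 (auto-commit; committed b=24)
Op 4: UPDATE b=5 (auto-commit; committed b=5)
Op 5: BEGIN: in_txn=True, pending={}
Final committed: {a=19, b=5, e=21}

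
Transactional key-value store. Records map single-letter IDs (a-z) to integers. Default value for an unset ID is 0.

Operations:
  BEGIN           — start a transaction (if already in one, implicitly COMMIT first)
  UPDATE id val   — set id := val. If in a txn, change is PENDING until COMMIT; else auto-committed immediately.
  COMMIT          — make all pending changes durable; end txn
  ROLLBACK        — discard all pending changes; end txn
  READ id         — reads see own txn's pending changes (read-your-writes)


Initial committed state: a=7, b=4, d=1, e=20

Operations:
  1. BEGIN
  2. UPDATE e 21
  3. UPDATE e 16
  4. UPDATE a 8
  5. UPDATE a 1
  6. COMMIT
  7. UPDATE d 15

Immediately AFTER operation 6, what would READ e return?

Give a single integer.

Initial committed: {a=7, b=4, d=1, e=20}
Op 1: BEGIN: in_txn=True, pending={}
Op 2: UPDATE e=21 (pending; pending now {e=21})
Op 3: UPDATE e=16 (pending; pending now {e=16})
Op 4: UPDATE a=8 (pending; pending now {a=8, e=16})
Op 5: UPDATE a=1 (pending; pending now {a=1, e=16})
Op 6: COMMIT: merged ['a', 'e'] into committed; committed now {a=1, b=4, d=1, e=16}
After op 6: visible(e) = 16 (pending={}, committed={a=1, b=4, d=1, e=16})

Answer: 16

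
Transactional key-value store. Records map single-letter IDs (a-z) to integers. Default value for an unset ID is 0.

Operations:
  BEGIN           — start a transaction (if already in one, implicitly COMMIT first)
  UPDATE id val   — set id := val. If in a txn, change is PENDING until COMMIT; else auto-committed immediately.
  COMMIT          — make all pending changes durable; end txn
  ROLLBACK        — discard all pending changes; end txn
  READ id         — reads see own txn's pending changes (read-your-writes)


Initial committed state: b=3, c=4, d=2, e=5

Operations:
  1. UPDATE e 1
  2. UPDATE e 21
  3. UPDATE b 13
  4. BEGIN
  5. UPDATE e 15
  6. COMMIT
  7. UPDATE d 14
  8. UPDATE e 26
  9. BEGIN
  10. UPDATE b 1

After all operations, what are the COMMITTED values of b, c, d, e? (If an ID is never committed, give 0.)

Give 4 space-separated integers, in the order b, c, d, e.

Answer: 13 4 14 26

Derivation:
Initial committed: {b=3, c=4, d=2, e=5}
Op 1: UPDATE e=1 (auto-commit; committed e=1)
Op 2: UPDATE e=21 (auto-commit; committed e=21)
Op 3: UPDATE b=13 (auto-commit; committed b=13)
Op 4: BEGIN: in_txn=True, pending={}
Op 5: UPDATE e=15 (pending; pending now {e=15})
Op 6: COMMIT: merged ['e'] into committed; committed now {b=13, c=4, d=2, e=15}
Op 7: UPDATE d=14 (auto-commit; committed d=14)
Op 8: UPDATE e=26 (auto-commit; committed e=26)
Op 9: BEGIN: in_txn=True, pending={}
Op 10: UPDATE b=1 (pending; pending now {b=1})
Final committed: {b=13, c=4, d=14, e=26}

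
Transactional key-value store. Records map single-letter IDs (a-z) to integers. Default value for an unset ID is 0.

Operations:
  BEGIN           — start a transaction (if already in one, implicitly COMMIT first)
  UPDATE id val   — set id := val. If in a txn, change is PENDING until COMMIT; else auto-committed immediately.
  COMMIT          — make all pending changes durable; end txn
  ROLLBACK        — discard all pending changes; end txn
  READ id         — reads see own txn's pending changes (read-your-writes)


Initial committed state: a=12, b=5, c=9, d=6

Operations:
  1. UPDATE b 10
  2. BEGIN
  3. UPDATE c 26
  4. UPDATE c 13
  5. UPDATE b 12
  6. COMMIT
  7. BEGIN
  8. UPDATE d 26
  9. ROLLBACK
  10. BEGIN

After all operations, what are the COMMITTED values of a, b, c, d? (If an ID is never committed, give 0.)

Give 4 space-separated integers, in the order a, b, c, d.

Initial committed: {a=12, b=5, c=9, d=6}
Op 1: UPDATE b=10 (auto-commit; committed b=10)
Op 2: BEGIN: in_txn=True, pending={}
Op 3: UPDATE c=26 (pending; pending now {c=26})
Op 4: UPDATE c=13 (pending; pending now {c=13})
Op 5: UPDATE b=12 (pending; pending now {b=12, c=13})
Op 6: COMMIT: merged ['b', 'c'] into committed; committed now {a=12, b=12, c=13, d=6}
Op 7: BEGIN: in_txn=True, pending={}
Op 8: UPDATE d=26 (pending; pending now {d=26})
Op 9: ROLLBACK: discarded pending ['d']; in_txn=False
Op 10: BEGIN: in_txn=True, pending={}
Final committed: {a=12, b=12, c=13, d=6}

Answer: 12 12 13 6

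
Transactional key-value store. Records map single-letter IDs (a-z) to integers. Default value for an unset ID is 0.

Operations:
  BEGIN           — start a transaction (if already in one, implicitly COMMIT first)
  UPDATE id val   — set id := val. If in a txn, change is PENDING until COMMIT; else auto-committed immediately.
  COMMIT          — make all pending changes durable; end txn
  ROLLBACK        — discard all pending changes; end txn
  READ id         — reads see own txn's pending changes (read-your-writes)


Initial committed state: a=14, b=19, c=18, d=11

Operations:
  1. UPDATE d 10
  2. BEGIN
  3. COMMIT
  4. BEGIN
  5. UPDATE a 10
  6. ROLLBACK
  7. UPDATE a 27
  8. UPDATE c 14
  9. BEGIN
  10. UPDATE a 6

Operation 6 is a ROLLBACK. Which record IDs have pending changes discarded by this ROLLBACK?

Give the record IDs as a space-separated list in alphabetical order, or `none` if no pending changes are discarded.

Initial committed: {a=14, b=19, c=18, d=11}
Op 1: UPDATE d=10 (auto-commit; committed d=10)
Op 2: BEGIN: in_txn=True, pending={}
Op 3: COMMIT: merged [] into committed; committed now {a=14, b=19, c=18, d=10}
Op 4: BEGIN: in_txn=True, pending={}
Op 5: UPDATE a=10 (pending; pending now {a=10})
Op 6: ROLLBACK: discarded pending ['a']; in_txn=False
Op 7: UPDATE a=27 (auto-commit; committed a=27)
Op 8: UPDATE c=14 (auto-commit; committed c=14)
Op 9: BEGIN: in_txn=True, pending={}
Op 10: UPDATE a=6 (pending; pending now {a=6})
ROLLBACK at op 6 discards: ['a']

Answer: a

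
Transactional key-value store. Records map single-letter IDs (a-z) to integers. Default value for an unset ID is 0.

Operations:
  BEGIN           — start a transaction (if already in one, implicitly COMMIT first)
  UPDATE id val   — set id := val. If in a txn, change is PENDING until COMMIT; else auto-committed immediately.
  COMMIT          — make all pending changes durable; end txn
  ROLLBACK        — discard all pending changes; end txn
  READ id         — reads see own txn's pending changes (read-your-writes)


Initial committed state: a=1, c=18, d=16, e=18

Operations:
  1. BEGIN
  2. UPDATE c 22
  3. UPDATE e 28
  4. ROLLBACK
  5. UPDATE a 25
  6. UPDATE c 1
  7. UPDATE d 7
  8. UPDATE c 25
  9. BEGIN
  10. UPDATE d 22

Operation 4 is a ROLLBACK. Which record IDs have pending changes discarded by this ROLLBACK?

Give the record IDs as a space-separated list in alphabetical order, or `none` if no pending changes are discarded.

Initial committed: {a=1, c=18, d=16, e=18}
Op 1: BEGIN: in_txn=True, pending={}
Op 2: UPDATE c=22 (pending; pending now {c=22})
Op 3: UPDATE e=28 (pending; pending now {c=22, e=28})
Op 4: ROLLBACK: discarded pending ['c', 'e']; in_txn=False
Op 5: UPDATE a=25 (auto-commit; committed a=25)
Op 6: UPDATE c=1 (auto-commit; committed c=1)
Op 7: UPDATE d=7 (auto-commit; committed d=7)
Op 8: UPDATE c=25 (auto-commit; committed c=25)
Op 9: BEGIN: in_txn=True, pending={}
Op 10: UPDATE d=22 (pending; pending now {d=22})
ROLLBACK at op 4 discards: ['c', 'e']

Answer: c e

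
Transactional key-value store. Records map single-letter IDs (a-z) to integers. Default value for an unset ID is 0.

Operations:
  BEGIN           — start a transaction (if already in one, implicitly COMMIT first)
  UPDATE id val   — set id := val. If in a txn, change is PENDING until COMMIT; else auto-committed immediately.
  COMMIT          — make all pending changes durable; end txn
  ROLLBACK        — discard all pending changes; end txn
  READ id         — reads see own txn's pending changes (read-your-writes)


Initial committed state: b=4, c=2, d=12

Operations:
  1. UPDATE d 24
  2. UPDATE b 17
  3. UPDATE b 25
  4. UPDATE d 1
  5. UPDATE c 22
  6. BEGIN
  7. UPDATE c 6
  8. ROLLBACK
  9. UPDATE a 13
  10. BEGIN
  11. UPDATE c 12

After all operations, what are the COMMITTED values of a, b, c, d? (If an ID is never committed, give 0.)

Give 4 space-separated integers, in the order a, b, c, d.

Answer: 13 25 22 1

Derivation:
Initial committed: {b=4, c=2, d=12}
Op 1: UPDATE d=24 (auto-commit; committed d=24)
Op 2: UPDATE b=17 (auto-commit; committed b=17)
Op 3: UPDATE b=25 (auto-commit; committed b=25)
Op 4: UPDATE d=1 (auto-commit; committed d=1)
Op 5: UPDATE c=22 (auto-commit; committed c=22)
Op 6: BEGIN: in_txn=True, pending={}
Op 7: UPDATE c=6 (pending; pending now {c=6})
Op 8: ROLLBACK: discarded pending ['c']; in_txn=False
Op 9: UPDATE a=13 (auto-commit; committed a=13)
Op 10: BEGIN: in_txn=True, pending={}
Op 11: UPDATE c=12 (pending; pending now {c=12})
Final committed: {a=13, b=25, c=22, d=1}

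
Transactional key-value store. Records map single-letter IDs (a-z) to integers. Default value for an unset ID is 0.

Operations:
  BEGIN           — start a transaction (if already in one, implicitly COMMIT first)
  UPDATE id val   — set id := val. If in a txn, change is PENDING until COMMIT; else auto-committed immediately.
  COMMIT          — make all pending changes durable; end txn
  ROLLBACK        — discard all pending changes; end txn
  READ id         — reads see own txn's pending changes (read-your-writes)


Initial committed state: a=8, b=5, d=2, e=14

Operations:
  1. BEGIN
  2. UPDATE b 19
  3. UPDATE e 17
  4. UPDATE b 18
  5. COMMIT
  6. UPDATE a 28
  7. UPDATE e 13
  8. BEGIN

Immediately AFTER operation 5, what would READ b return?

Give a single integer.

Initial committed: {a=8, b=5, d=2, e=14}
Op 1: BEGIN: in_txn=True, pending={}
Op 2: UPDATE b=19 (pending; pending now {b=19})
Op 3: UPDATE e=17 (pending; pending now {b=19, e=17})
Op 4: UPDATE b=18 (pending; pending now {b=18, e=17})
Op 5: COMMIT: merged ['b', 'e'] into committed; committed now {a=8, b=18, d=2, e=17}
After op 5: visible(b) = 18 (pending={}, committed={a=8, b=18, d=2, e=17})

Answer: 18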